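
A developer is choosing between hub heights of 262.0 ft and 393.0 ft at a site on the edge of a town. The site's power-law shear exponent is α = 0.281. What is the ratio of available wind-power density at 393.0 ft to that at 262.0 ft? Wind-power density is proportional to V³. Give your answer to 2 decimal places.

1.41

Speed ratio: V_B/V_A = (z_B/z_A)^α = (393.0/262.0)^0.281 = (1.5000)^0.281 = 1.12068
Power-density ratio: P_B/P_A = (V_B/V_A)³ = (1.12068)³ = 1.40749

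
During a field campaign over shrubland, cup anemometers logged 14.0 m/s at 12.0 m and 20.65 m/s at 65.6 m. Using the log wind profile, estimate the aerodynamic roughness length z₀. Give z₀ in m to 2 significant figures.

z₀ ≈ 0.34 m

Log law: V(z) ∝ ln(z/z₀). With r = V₁/V₂ = 14.0/20.65 = 0.67797,
r · ln(z₂/z₀) = ln(z₁/z₀) ⇒ ln z₀ = (ln z₁ − r·ln z₂)/(1 − r)
ln z₀ = (2.48491 − 0.67797×4.18358) / 0.32203 = -1.0912
z₀ = exp(-1.0912) = 0.3358 m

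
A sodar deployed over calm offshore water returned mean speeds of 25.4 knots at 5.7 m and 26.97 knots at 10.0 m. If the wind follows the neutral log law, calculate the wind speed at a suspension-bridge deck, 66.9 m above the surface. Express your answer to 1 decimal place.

32.3 knots

Log law: V ∝ ln(z/z₀). From the pair, with r = V₁/V₂ = 0.94179,
ln z₀ = (ln z₁ − r·ln z₂)/(1 − r) = (1.7405 − 0.94179×2.3026)/0.05821 = -7.3537 → z₀ = 0.0006402 m
V₃ = V₁ · ln(z₃/z₀)/ln(z₁/z₀) = 25.4 × 11.5569/9.0942 = 32.2784 knots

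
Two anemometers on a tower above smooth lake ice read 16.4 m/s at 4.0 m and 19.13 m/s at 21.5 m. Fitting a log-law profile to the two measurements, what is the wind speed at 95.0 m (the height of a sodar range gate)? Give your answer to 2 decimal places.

Log law: V ∝ ln(z/z₀). From the pair, with r = V₁/V₂ = 0.85729,
ln z₀ = (ln z₁ − r·ln z₂)/(1 − r) = (1.3863 − 0.85729×3.0681)/0.14271 = -8.7166 → z₀ = 0.0001638 m
V₃ = V₁ · ln(z₃/z₀)/ln(z₁/z₀) = 16.4 × 13.2705/10.1029 = 21.5419 m/s

21.54 m/s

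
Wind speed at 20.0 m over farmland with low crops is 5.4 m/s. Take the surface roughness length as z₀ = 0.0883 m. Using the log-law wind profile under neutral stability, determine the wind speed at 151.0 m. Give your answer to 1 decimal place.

7.4 m/s

Log law: V(z) ∝ ln(z/z₀), so V₂/V₁ = ln(z₂/z₀) / ln(z₁/z₀).
ln(151.0/0.0883) = 7.4443, ln(20.0/0.0883) = 5.4227
V₂ = 5.4 × 7.4443/5.4227 = 5.4 × 1.3728 = 7.4131 m/s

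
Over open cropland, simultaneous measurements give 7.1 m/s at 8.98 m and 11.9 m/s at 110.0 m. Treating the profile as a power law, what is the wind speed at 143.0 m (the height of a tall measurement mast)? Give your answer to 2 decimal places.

First find α: α = ln(V₂/V₁)/ln(z₂/z₁) = ln(11.9/7.1)/ln(110.0/8.98) = 0.51644/2.50548 = 0.2061
Extrapolate from 110.0 m to 143.0 m: V₃ = 11.9 × (143.0/110.0)^0.2061 = 11.9 × 1.0556 = 12.5613 m/s

12.56 m/s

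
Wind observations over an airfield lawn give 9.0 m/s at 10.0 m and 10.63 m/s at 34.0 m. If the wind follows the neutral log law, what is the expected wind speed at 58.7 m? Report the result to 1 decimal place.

11.4 m/s

Log law: V ∝ ln(z/z₀). From the pair, with r = V₁/V₂ = 0.84666,
ln z₀ = (ln z₁ − r·ln z₂)/(1 − r) = (2.3026 − 0.84666×3.5264)/0.15334 = -4.4545 → z₀ = 0.01163 m
V₃ = V₁ · ln(z₃/z₀)/ln(z₁/z₀) = 9.0 × 8.5269/6.7570 = 11.3573 m/s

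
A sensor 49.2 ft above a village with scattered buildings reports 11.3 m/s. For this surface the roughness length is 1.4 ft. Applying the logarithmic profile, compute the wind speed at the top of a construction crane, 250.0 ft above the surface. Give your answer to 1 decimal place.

Log law: V(z) ∝ ln(z/z₀), so V₂/V₁ = ln(z₂/z₀) / ln(z₁/z₀).
ln(250.0/1.4) = 5.1850, ln(49.2/1.4) = 3.5594
V₂ = 11.3 × 5.1850/3.5594 = 11.3 × 1.4567 = 16.4606 m/s

16.5 m/s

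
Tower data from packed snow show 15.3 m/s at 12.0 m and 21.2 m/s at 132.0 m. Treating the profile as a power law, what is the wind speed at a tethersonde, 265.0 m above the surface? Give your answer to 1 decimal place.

23.3 m/s

First find α: α = ln(V₂/V₁)/ln(z₂/z₁) = ln(21.2/15.3)/ln(132.0/12.0) = 0.32615/2.39790 = 0.1360
Extrapolate from 132.0 m to 265.0 m: V₃ = 21.2 × (265.0/132.0)^0.1360 = 21.2 × 1.0994 = 23.3079 m/s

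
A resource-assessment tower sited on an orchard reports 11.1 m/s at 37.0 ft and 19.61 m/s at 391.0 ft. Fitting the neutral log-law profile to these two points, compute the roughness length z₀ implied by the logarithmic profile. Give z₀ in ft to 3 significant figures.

Log law: V(z) ∝ ln(z/z₀). With r = V₁/V₂ = 11.1/19.61 = 0.56604,
r · ln(z₂/z₀) = ln(z₁/z₀) ⇒ ln z₀ = (ln z₁ − r·ln z₂)/(1 − r)
ln z₀ = (3.61092 − 0.56604×5.96871) / 0.43396 = 0.5355
z₀ = exp(0.5355) = 1.708 ft

z₀ ≈ 1.71 ft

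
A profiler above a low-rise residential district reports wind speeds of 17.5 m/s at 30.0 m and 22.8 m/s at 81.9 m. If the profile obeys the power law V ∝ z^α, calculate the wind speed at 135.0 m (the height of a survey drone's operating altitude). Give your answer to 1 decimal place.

First find α: α = ln(V₂/V₁)/ln(z₂/z₁) = ln(22.8/17.5)/ln(81.9/30.0) = 0.26456/1.00430 = 0.2634
Extrapolate from 81.9 m to 135.0 m: V₃ = 22.8 × (135.0/81.9)^0.2634 = 22.8 × 1.1407 = 26.0083 m/s

26.0 m/s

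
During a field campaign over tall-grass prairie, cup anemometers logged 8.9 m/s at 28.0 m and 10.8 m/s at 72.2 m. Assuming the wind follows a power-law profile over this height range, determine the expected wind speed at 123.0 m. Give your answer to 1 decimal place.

12.0 m/s

First find α: α = ln(V₂/V₁)/ln(z₂/z₁) = ln(10.8/8.9)/ln(72.2/28.0) = 0.19349/0.94724 = 0.2043
Extrapolate from 72.2 m to 123.0 m: V₃ = 10.8 × (123.0/72.2)^0.2043 = 10.8 × 1.1150 = 12.0417 m/s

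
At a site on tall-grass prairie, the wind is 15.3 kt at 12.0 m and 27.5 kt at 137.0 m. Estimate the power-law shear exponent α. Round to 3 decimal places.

Power law: V₂/V₁ = (z₂/z₁)^α ⇒ α = ln(V₂/V₁) / ln(z₂/z₁)
α = ln(27.5/15.3) / ln(137.0/12.0) = ln(1.7974) / ln(11.4167)
  = 0.58633 / 2.43507 = 0.24079

α ≈ 0.241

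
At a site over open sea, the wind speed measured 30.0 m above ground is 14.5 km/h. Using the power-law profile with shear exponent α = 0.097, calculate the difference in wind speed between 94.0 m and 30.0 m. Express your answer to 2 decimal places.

1.70 km/h

Power law: V₂ = V₁ · (z₂/z₁)^α = 14.5 × (3.1333)^0.097 = 16.1987 km/h
ΔV = 16.1987 − 14.5 = 1.6987 km/h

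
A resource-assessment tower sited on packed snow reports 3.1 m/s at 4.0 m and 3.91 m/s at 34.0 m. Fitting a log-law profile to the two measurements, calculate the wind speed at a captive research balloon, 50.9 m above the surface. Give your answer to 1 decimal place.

4.1 m/s

Log law: V ∝ ln(z/z₀). From the pair, with r = V₁/V₂ = 0.79284,
ln z₀ = (ln z₁ − r·ln z₂)/(1 − r) = (1.3863 − 0.79284×3.5264)/0.20716 = -6.8041 → z₀ = 0.001109 m
V₃ = V₁ · ln(z₃/z₀)/ln(z₁/z₀) = 3.1 × 10.7339/8.1904 = 4.0627 m/s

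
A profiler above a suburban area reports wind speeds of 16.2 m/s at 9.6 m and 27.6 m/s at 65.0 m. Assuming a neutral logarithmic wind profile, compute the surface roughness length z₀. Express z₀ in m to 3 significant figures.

Log law: V(z) ∝ ln(z/z₀). With r = V₁/V₂ = 16.2/27.6 = 0.58696,
r · ln(z₂/z₀) = ln(z₁/z₀) ⇒ ln z₀ = (ln z₁ − r·ln z₂)/(1 − r)
ln z₀ = (2.26176 − 0.58696×4.17439) / 0.41304 = -0.4562
z₀ = exp(-0.4562) = 0.6337 m

z₀ ≈ 0.634 m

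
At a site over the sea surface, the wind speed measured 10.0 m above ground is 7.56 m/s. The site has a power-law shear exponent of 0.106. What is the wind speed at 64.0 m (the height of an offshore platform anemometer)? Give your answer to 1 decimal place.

Power-law profile: V₂ = V₁ · (z₂/z₁)^α
V₂ = 7.56 × (64.0/10.0)^0.106 = 7.56 × (6.4000)^0.106
    = 7.56 × 1.2175 = 9.2040 m/s

9.2 m/s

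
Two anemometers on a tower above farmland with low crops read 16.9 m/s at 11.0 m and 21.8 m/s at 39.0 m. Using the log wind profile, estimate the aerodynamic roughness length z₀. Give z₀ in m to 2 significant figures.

z₀ ≈ 0.14 m

Log law: V(z) ∝ ln(z/z₀). With r = V₁/V₂ = 16.9/21.8 = 0.77523,
r · ln(z₂/z₀) = ln(z₁/z₀) ⇒ ln z₀ = (ln z₁ − r·ln z₂)/(1 − r)
ln z₀ = (2.39790 − 0.77523×3.66356) / 0.22477 = -1.9674
z₀ = exp(-1.9674) = 0.1398 m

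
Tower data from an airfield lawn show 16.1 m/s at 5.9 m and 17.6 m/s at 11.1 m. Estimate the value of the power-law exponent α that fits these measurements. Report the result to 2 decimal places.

Power law: V₂/V₁ = (z₂/z₁)^α ⇒ α = ln(V₂/V₁) / ln(z₂/z₁)
α = ln(17.6/16.1) / ln(11.1/5.9) = ln(1.0932) / ln(1.8814)
  = 0.08908 / 0.63199 = 0.14095

α ≈ 0.14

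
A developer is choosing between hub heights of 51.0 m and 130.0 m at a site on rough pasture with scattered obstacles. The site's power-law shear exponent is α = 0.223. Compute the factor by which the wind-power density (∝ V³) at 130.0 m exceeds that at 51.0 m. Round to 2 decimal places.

1.87

Speed ratio: V_B/V_A = (z_B/z_A)^α = (130.0/51.0)^0.223 = (2.5490)^0.223 = 1.23203
Power-density ratio: P_B/P_A = (V_B/V_A)³ = (1.23203)³ = 1.87009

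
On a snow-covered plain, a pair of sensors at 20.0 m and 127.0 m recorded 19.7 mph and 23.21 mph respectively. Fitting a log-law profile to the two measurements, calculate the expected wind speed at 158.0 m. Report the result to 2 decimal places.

23.62 mph

Log law: V ∝ ln(z/z₀). From the pair, with r = V₁/V₂ = 0.84877,
ln z₀ = (ln z₁ − r·ln z₂)/(1 − r) = (2.9957 − 0.84877×4.8442)/0.15123 = -7.3788 → z₀ = 0.0006244 m
V₃ = V₁ · ln(z₃/z₀)/ln(z₁/z₀) = 19.7 × 12.4414/10.3745 = 23.6247 mph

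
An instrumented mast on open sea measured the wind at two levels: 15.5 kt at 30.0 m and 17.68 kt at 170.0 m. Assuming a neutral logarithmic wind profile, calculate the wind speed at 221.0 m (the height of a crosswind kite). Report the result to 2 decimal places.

Log law: V ∝ ln(z/z₀). From the pair, with r = V₁/V₂ = 0.87670,
ln z₀ = (ln z₁ − r·ln z₂)/(1 − r) = (3.4012 − 0.87670×5.1358)/0.12330 = -8.9320 → z₀ = 0.0001321 m
V₃ = V₁ · ln(z₃/z₀)/ln(z₁/z₀) = 15.5 × 14.3301/12.3332 = 18.0097 kt

18.01 kt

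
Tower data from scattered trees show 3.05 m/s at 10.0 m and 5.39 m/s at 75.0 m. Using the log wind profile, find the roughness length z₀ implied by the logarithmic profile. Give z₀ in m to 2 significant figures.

z₀ ≈ 0.72 m

Log law: V(z) ∝ ln(z/z₀). With r = V₁/V₂ = 3.05/5.39 = 0.56586,
r · ln(z₂/z₀) = ln(z₁/z₀) ⇒ ln z₀ = (ln z₁ − r·ln z₂)/(1 − r)
ln z₀ = (2.30259 − 0.56586×4.31749) / 0.43414 = -0.3237
z₀ = exp(-0.3237) = 0.7235 m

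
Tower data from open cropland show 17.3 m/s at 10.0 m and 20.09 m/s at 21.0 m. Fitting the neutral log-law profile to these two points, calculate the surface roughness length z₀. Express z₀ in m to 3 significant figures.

Log law: V(z) ∝ ln(z/z₀). With r = V₁/V₂ = 17.3/20.09 = 0.86112,
r · ln(z₂/z₀) = ln(z₁/z₀) ⇒ ln z₀ = (ln z₁ − r·ln z₂)/(1 − r)
ln z₀ = (2.30259 − 0.86112×3.04452) / 0.13888 = -2.2980
z₀ = exp(-2.2980) = 0.1005 m

z₀ ≈ 0.100 m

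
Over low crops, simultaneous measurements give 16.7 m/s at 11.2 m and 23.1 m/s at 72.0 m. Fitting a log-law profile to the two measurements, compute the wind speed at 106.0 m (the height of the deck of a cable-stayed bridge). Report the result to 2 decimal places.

Log law: V ∝ ln(z/z₀). From the pair, with r = V₁/V₂ = 0.72294,
ln z₀ = (ln z₁ − r·ln z₂)/(1 − r) = (2.4159 − 0.72294×4.2767)/0.27706 = -2.4395 → z₀ = 0.08721 m
V₃ = V₁ · ln(z₃/z₀)/ln(z₁/z₀) = 16.7 × 7.1029/4.8554 = 24.4303 m/s

24.43 m/s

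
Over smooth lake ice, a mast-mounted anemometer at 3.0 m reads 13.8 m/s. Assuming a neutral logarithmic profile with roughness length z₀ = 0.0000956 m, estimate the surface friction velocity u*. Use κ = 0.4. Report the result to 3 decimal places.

u* ≈ 0.533 m/s

Log law: V(z) = (u*/κ) · ln(z/z₀) ⇒ u* = κ · V / ln(z/z₀)
u* = 0.4 × 13.8 / ln(3.0/0.0000956) = 0.4 × 13.8 / 10.3540
   = 5.5200 / 10.3540 = 0.5331 m/s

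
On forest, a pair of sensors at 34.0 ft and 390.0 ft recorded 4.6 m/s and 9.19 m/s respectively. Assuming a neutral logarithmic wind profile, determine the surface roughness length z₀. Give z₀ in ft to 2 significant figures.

z₀ ≈ 2.9 ft

Log law: V(z) ∝ ln(z/z₀). With r = V₁/V₂ = 4.6/9.19 = 0.50054,
r · ln(z₂/z₀) = ln(z₁/z₀) ⇒ ln z₀ = (ln z₁ − r·ln z₂)/(1 − r)
ln z₀ = (3.52636 − 0.50054×5.96615) / 0.49946 = 1.0813
z₀ = exp(1.0813) = 2.948 ft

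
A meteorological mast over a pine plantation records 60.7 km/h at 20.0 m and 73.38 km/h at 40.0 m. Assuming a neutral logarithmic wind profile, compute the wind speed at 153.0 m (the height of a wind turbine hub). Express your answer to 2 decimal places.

Log law: V ∝ ln(z/z₀). From the pair, with r = V₁/V₂ = 0.82720,
ln z₀ = (ln z₁ − r·ln z₂)/(1 − r) = (2.9957 − 0.82720×3.6889)/0.17280 = -0.3224 → z₀ = 0.7244 m
V₃ = V₁ · ln(z₃/z₀)/ln(z₁/z₀) = 60.7 × 5.3528/3.3181 = 97.9216 km/h

97.92 km/h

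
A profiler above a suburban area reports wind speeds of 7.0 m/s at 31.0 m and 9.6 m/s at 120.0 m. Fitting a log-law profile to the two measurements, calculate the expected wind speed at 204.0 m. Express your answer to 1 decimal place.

Log law: V ∝ ln(z/z₀). From the pair, with r = V₁/V₂ = 0.72917,
ln z₀ = (ln z₁ − r·ln z₂)/(1 − r) = (3.4340 − 0.72917×4.7875)/0.27083 = -0.2101 → z₀ = 0.8105 m
V₃ = V₁ · ln(z₃/z₀)/ln(z₁/z₀) = 7.0 × 5.5282/3.6441 = 10.6193 m/s

10.6 m/s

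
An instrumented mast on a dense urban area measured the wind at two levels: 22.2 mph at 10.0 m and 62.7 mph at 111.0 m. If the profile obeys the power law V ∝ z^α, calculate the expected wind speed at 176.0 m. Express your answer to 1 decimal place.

First find α: α = ln(V₂/V₁)/ln(z₂/z₁) = ln(62.7/22.2)/ln(111.0/10.0) = 1.03827/2.40695 = 0.4314
Extrapolate from 111.0 m to 176.0 m: V₃ = 62.7 × (176.0/111.0)^0.4314 = 62.7 × 1.2200 = 76.4931 mph

76.5 mph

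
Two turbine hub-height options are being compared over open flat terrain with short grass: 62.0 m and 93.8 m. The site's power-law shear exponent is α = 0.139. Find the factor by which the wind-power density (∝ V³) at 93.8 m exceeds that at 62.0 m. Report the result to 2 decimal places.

Speed ratio: V_B/V_A = (z_B/z_A)^α = (93.8/62.0)^0.139 = (1.5129)^0.139 = 1.05924
Power-density ratio: P_B/P_A = (V_B/V_A)³ = (1.05924)³ = 1.18845

1.19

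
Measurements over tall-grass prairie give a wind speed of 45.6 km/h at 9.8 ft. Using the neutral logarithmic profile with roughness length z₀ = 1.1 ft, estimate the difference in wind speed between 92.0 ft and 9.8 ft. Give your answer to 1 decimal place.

Log law: V₂ = V₁ · ln(z₂/z₀)/ln(z₁/z₀) = 45.6 × 4.4265/2.1871 = 92.2912 km/h
ΔV = 92.2912 − 45.6 = 46.6912 km/h

46.7 km/h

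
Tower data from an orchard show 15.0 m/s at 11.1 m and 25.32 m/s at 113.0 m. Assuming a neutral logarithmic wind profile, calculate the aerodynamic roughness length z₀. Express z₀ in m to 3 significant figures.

Log law: V(z) ∝ ln(z/z₀). With r = V₁/V₂ = 15.0/25.32 = 0.59242,
r · ln(z₂/z₀) = ln(z₁/z₀) ⇒ ln z₀ = (ln z₁ − r·ln z₂)/(1 − r)
ln z₀ = (2.40695 − 0.59242×4.72739) / 0.40758 = -0.9658
z₀ = exp(-0.9658) = 0.3807 m

z₀ ≈ 0.381 m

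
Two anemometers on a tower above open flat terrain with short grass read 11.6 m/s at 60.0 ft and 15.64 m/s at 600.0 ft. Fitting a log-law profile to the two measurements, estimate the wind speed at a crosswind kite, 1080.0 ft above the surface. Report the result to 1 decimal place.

16.7 m/s

Log law: V ∝ ln(z/z₀). From the pair, with r = V₁/V₂ = 0.74169,
ln z₀ = (ln z₁ − r·ln z₂)/(1 − r) = (4.0943 − 0.74169×6.3969)/0.25831 = -2.5170 → z₀ = 0.08070 ft
V₃ = V₁ · ln(z₃/z₀)/ln(z₁/z₀) = 11.6 × 9.5018/6.6114 = 16.6713 m/s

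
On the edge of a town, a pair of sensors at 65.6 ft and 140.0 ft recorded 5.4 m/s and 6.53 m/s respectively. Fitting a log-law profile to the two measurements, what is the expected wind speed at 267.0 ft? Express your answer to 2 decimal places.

7.49 m/s

Log law: V ∝ ln(z/z₀). From the pair, with r = V₁/V₂ = 0.82695,
ln z₀ = (ln z₁ − r·ln z₂)/(1 − r) = (4.1836 − 0.82695×4.9416)/0.17305 = 0.5610 → z₀ = 1.752 ft
V₃ = V₁ · ln(z₃/z₀)/ln(z₁/z₀) = 5.4 × 5.0263/3.6226 = 7.4924 m/s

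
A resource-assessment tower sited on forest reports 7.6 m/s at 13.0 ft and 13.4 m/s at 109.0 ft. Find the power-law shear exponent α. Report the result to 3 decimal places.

Power law: V₂/V₁ = (z₂/z₁)^α ⇒ α = ln(V₂/V₁) / ln(z₂/z₁)
α = ln(13.4/7.6) / ln(109.0/13.0) = ln(1.7632) / ln(8.3846)
  = 0.56711 / 2.12640 = 0.26670

α ≈ 0.267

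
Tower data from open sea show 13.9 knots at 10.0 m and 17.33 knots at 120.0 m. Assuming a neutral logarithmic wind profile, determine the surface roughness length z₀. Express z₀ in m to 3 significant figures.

Log law: V(z) ∝ ln(z/z₀). With r = V₁/V₂ = 13.9/17.33 = 0.80208,
r · ln(z₂/z₀) = ln(z₁/z₀) ⇒ ln z₀ = (ln z₁ − r·ln z₂)/(1 − r)
ln z₀ = (2.30259 − 0.80208×4.78749) / 0.19792 = -7.7674
z₀ = exp(-7.7674) = 0.0004233 m

z₀ ≈ 0.000423 m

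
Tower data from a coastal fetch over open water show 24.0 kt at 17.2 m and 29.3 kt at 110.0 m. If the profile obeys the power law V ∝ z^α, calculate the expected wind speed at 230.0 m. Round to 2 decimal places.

31.72 kt

First find α: α = ln(V₂/V₁)/ln(z₂/z₁) = ln(29.3/24.0)/ln(110.0/17.2) = 0.19953/1.85557 = 0.1075
Extrapolate from 110.0 m to 230.0 m: V₃ = 29.3 × (230.0/110.0)^0.1075 = 29.3 × 1.0825 = 31.7186 kt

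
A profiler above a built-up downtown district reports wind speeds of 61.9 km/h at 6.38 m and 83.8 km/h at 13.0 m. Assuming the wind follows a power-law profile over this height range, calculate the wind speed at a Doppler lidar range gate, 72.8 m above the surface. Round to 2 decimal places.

174.44 km/h

First find α: α = ln(V₂/V₁)/ln(z₂/z₁) = ln(83.8/61.9)/ln(13.0/6.38) = 0.30291/0.71178 = 0.4256
Extrapolate from 13.0 m to 72.8 m: V₃ = 83.8 × (72.8/13.0)^0.4256 = 83.8 × 2.0816 = 174.4418 km/h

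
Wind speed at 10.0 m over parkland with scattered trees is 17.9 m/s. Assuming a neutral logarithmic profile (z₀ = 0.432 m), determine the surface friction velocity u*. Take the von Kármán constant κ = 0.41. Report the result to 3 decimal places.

u* ≈ 2.336 m/s

Log law: V(z) = (u*/κ) · ln(z/z₀) ⇒ u* = κ · V / ln(z/z₀)
u* = 0.41 × 17.9 / ln(10.0/0.432) = 0.41 × 17.9 / 3.1419
   = 7.3390 / 3.1419 = 2.3358 m/s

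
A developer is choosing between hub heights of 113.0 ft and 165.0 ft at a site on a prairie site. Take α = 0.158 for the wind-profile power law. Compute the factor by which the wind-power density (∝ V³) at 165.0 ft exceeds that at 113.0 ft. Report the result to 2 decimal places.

Speed ratio: V_B/V_A = (z_B/z_A)^α = (165.0/113.0)^0.158 = (1.4602)^0.158 = 1.06164
Power-density ratio: P_B/P_A = (V_B/V_A)³ = (1.06164)³ = 1.19654

1.20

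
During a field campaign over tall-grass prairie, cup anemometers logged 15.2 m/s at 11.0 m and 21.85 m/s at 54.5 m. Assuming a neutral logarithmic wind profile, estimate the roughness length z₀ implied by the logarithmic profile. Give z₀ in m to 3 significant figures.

Log law: V(z) ∝ ln(z/z₀). With r = V₁/V₂ = 15.2/21.85 = 0.69565,
r · ln(z₂/z₀) = ln(z₁/z₀) ⇒ ln z₀ = (ln z₁ − r·ln z₂)/(1 − r)
ln z₀ = (2.39790 − 0.69565×3.99820) / 0.30435 = -1.2599
z₀ = exp(-1.2599) = 0.2837 m

z₀ ≈ 0.284 m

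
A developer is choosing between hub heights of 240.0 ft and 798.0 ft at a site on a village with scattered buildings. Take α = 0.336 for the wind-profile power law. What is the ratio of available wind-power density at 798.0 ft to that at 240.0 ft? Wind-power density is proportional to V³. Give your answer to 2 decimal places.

3.36

Speed ratio: V_B/V_A = (z_B/z_A)^α = (798.0/240.0)^0.336 = (3.3250)^0.336 = 1.49735
Power-density ratio: P_B/P_A = (V_B/V_A)³ = (1.49735)³ = 3.35711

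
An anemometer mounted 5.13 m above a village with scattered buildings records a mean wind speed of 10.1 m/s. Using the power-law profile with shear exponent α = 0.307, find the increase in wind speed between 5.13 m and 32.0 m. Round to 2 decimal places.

7.62 m/s

Power law: V₂ = V₁ · (z₂/z₁)^α = 10.1 × (6.2378)^0.307 = 17.7173 m/s
ΔV = 17.7173 − 10.1 = 7.6173 m/s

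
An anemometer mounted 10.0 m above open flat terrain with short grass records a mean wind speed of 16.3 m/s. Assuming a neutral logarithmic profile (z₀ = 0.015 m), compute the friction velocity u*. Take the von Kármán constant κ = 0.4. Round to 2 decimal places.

u* ≈ 1.00 m/s

Log law: V(z) = (u*/κ) · ln(z/z₀) ⇒ u* = κ · V / ln(z/z₀)
u* = 0.4 × 16.3 / ln(10.0/0.015) = 0.4 × 16.3 / 6.5023
   = 6.5200 / 6.5023 = 1.0027 m/s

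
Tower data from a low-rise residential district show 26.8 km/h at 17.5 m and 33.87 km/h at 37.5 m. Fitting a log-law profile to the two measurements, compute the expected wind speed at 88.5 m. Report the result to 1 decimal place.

Log law: V ∝ ln(z/z₀). From the pair, with r = V₁/V₂ = 0.79126,
ln z₀ = (ln z₁ − r·ln z₂)/(1 − r) = (2.8622 − 0.79126×3.6243)/0.20874 = -0.0268 → z₀ = 0.9735 m
V₃ = V₁ · ln(z₃/z₀)/ln(z₁/z₀) = 26.8 × 4.5098/2.8890 = 41.8354 km/h

41.8 km/h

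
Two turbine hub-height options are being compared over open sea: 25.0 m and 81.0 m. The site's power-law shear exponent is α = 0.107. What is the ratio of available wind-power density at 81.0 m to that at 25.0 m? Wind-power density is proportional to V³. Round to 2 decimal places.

Speed ratio: V_B/V_A = (z_B/z_A)^α = (81.0/25.0)^0.107 = (3.2400)^0.107 = 1.13404
Power-density ratio: P_B/P_A = (V_B/V_A)³ = (1.13404)³ = 1.45843

1.46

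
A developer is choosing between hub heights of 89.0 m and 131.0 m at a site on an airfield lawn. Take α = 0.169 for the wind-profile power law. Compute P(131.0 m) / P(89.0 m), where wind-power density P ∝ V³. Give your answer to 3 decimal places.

1.217

Speed ratio: V_B/V_A = (z_B/z_A)^α = (131.0/89.0)^0.169 = (1.4719)^0.169 = 1.06751
Power-density ratio: P_B/P_A = (V_B/V_A)³ = (1.06751)³ = 1.21651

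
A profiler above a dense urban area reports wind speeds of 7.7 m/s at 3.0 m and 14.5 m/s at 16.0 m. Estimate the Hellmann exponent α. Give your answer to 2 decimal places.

α ≈ 0.38

Power law: V₂/V₁ = (z₂/z₁)^α ⇒ α = ln(V₂/V₁) / ln(z₂/z₁)
α = ln(14.5/7.7) / ln(16.0/3.0) = ln(1.8831) / ln(5.3333)
  = 0.63293 / 1.67398 = 0.37810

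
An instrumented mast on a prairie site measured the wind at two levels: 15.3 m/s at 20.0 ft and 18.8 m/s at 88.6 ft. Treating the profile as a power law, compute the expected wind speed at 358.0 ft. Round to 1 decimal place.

22.8 m/s

First find α: α = ln(V₂/V₁)/ln(z₂/z₁) = ln(18.8/15.3)/ln(88.6/20.0) = 0.20600/1.48840 = 0.1384
Extrapolate from 88.6 ft to 358.0 ft: V₃ = 18.8 × (358.0/88.6)^0.1384 = 18.8 × 1.2132 = 22.8084 m/s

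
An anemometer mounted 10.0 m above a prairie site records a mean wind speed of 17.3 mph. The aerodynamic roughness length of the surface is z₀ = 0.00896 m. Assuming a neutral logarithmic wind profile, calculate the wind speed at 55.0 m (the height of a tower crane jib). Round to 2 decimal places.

Log law: V(z) ∝ ln(z/z₀), so V₂/V₁ = ln(z₂/z₀) / ln(z₁/z₀).
ln(55.0/0.00896) = 8.7223, ln(10.0/0.00896) = 7.0176
V₂ = 17.3 × 8.7223/7.0176 = 17.3 × 1.2429 = 21.5026 mph

21.50 mph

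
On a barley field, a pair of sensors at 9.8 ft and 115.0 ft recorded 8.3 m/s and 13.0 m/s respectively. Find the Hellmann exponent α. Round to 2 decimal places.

α ≈ 0.18

Power law: V₂/V₁ = (z₂/z₁)^α ⇒ α = ln(V₂/V₁) / ln(z₂/z₁)
α = ln(13.0/8.3) / ln(115.0/9.8) = ln(1.5663) / ln(11.7347)
  = 0.44869 / 2.46255 = 0.18221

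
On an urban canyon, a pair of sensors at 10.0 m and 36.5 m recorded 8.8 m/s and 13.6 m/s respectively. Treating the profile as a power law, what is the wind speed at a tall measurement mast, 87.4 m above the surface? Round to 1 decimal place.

First find α: α = ln(V₂/V₁)/ln(z₂/z₁) = ln(13.6/8.8)/ln(36.5/10.0) = 0.43532/1.29473 = 0.3362
Extrapolate from 36.5 m to 87.4 m: V₃ = 13.6 × (87.4/36.5)^0.3362 = 13.6 × 1.3412 = 18.2407 m/s

18.2 m/s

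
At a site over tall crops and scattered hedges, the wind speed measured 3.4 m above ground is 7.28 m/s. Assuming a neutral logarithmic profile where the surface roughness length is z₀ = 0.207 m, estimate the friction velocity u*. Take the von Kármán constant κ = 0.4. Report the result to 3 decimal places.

u* ≈ 1.040 m/s

Log law: V(z) = (u*/κ) · ln(z/z₀) ⇒ u* = κ · V / ln(z/z₀)
u* = 0.4 × 7.28 / ln(3.4/0.207) = 0.4 × 7.28 / 2.7988
   = 2.9120 / 2.7988 = 1.0404 m/s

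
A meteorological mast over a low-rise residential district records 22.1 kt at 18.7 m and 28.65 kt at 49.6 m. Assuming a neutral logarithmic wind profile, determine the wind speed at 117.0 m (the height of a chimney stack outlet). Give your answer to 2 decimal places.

Log law: V ∝ ln(z/z₀). From the pair, with r = V₁/V₂ = 0.77138,
ln z₀ = (ln z₁ − r·ln z₂)/(1 − r) = (2.9285 − 0.77138×3.9040)/0.22862 = -0.3627 → z₀ = 0.6958 m
V₃ = V₁ · ln(z₃/z₀)/ln(z₁/z₀) = 22.1 × 5.1249/3.2913 = 34.4125 kt

34.41 kt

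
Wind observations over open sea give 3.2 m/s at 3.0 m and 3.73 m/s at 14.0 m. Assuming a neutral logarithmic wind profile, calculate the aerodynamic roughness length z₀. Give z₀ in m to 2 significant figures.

z₀ ≈ 0.00027 m

Log law: V(z) ∝ ln(z/z₀). With r = V₁/V₂ = 3.2/3.73 = 0.85791,
r · ln(z₂/z₀) = ln(z₁/z₀) ⇒ ln z₀ = (ln z₁ − r·ln z₂)/(1 − r)
ln z₀ = (1.09861 − 0.85791×2.63906) / 0.14209 = -8.2022
z₀ = exp(-8.2022) = 0.0002741 m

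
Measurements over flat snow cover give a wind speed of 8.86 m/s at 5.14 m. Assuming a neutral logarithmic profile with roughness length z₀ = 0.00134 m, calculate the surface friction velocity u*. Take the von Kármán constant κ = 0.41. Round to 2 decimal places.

u* ≈ 0.44 m/s

Log law: V(z) = (u*/κ) · ln(z/z₀) ⇒ u* = κ · V / ln(z/z₀)
u* = 0.41 × 8.86 / ln(5.14/0.00134) = 0.41 × 8.86 / 8.2521
   = 3.6326 / 8.2521 = 0.4402 m/s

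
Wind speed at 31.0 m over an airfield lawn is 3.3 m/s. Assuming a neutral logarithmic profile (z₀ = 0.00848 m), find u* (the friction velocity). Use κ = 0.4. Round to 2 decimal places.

Log law: V(z) = (u*/κ) · ln(z/z₀) ⇒ u* = κ · V / ln(z/z₀)
u* = 0.4 × 3.3 / ln(31.0/0.00848) = 0.4 × 3.3 / 8.2040
   = 1.3200 / 8.2040 = 0.1609 m/s

u* ≈ 0.16 m/s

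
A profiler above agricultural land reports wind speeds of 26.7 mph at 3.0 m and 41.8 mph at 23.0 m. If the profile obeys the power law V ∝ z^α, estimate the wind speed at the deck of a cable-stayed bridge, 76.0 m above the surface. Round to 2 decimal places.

First find α: α = ln(V₂/V₁)/ln(z₂/z₁) = ln(41.8/26.7)/ln(23.0/3.0) = 0.44823/2.03688 = 0.2201
Extrapolate from 23.0 m to 76.0 m: V₃ = 41.8 × (76.0/23.0)^0.2201 = 41.8 × 1.3009 = 54.3758 mph

54.38 mph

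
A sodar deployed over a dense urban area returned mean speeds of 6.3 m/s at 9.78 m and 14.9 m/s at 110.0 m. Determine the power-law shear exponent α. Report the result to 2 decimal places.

α ≈ 0.36

Power law: V₂/V₁ = (z₂/z₁)^α ⇒ α = ln(V₂/V₁) / ln(z₂/z₁)
α = ln(14.9/6.3) / ln(110.0/9.78) = ln(2.3651) / ln(11.2474)
  = 0.86081 / 2.42014 = 0.35569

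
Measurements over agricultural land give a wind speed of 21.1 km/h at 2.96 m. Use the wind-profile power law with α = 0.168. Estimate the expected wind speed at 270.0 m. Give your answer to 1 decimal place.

Power-law profile: V₂ = V₁ · (z₂/z₁)^α
V₂ = 21.1 × (270.0/2.96)^0.168 = 21.1 × (91.2162)^0.168
    = 21.1 × 2.1345 = 45.0375 km/h

45.0 km/h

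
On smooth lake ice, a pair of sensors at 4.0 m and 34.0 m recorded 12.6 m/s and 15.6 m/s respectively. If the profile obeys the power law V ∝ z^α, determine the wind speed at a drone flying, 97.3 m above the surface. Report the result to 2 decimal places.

17.33 m/s

First find α: α = ln(V₂/V₁)/ln(z₂/z₁) = ln(15.6/12.6)/ln(34.0/4.0) = 0.21357/2.14007 = 0.0998
Extrapolate from 34.0 m to 97.3 m: V₃ = 15.6 × (97.3/34.0)^0.0998 = 15.6 × 1.1106 = 17.3259 m/s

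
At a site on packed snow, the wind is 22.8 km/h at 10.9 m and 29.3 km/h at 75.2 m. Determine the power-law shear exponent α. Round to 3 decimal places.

α ≈ 0.130

Power law: V₂/V₁ = (z₂/z₁)^α ⇒ α = ln(V₂/V₁) / ln(z₂/z₁)
α = ln(29.3/22.8) / ln(75.2/10.9) = ln(1.2851) / ln(6.8991)
  = 0.25083 / 1.93139 = 0.12987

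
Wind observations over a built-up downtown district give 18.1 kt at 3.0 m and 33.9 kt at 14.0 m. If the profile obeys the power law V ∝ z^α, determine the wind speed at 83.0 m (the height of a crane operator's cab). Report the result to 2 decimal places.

69.99 kt

First find α: α = ln(V₂/V₁)/ln(z₂/z₁) = ln(33.9/18.1)/ln(14.0/3.0) = 0.62750/1.54045 = 0.4074
Extrapolate from 14.0 m to 83.0 m: V₃ = 33.9 × (83.0/14.0)^0.4074 = 33.9 × 2.0647 = 69.9942 kt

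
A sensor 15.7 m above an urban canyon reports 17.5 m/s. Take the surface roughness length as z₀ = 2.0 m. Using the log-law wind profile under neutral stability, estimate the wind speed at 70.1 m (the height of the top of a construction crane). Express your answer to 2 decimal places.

30.21 m/s

Log law: V(z) ∝ ln(z/z₀), so V₂/V₁ = ln(z₂/z₀) / ln(z₁/z₀).
ln(70.1/2.0) = 3.5568, ln(15.7/2.0) = 2.0605
V₂ = 17.5 × 3.5568/2.0605 = 17.5 × 1.7262 = 30.2078 m/s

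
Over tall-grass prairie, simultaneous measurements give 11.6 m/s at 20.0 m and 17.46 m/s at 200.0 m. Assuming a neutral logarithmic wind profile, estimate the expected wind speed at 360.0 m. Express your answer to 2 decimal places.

Log law: V ∝ ln(z/z₀). From the pair, with r = V₁/V₂ = 0.66438,
ln z₀ = (ln z₁ − r·ln z₂)/(1 − r) = (2.9957 − 0.66438×5.2983)/0.33562 = -1.5623 → z₀ = 0.2097 m
V₃ = V₁ · ln(z₃/z₀)/ln(z₁/z₀) = 11.6 × 7.4484/4.5580 = 18.9559 m/s

18.96 m/s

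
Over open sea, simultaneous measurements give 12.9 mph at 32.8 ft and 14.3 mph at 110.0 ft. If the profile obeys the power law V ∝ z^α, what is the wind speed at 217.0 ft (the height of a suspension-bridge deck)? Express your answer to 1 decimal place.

First find α: α = ln(V₂/V₁)/ln(z₂/z₁) = ln(14.3/12.9)/ln(110.0/32.8) = 0.10303/1.21005 = 0.0851
Extrapolate from 110.0 ft to 217.0 ft: V₃ = 14.3 × (217.0/110.0)^0.0851 = 14.3 × 1.0596 = 15.1517 mph

15.2 mph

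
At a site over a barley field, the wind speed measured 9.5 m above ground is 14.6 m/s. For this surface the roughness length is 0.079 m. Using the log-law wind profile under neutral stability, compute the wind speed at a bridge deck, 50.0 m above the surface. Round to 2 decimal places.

Log law: V(z) ∝ ln(z/z₀), so V₂/V₁ = ln(z₂/z₀) / ln(z₁/z₀).
ln(50.0/0.079) = 6.4503, ln(9.5/0.079) = 4.7896
V₂ = 14.6 × 6.4503/4.7896 = 14.6 × 1.3467 = 19.6624 m/s

19.66 m/s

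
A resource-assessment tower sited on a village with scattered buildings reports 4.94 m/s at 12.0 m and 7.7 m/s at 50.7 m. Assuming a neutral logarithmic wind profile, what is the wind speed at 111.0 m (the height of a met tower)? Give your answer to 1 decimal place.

Log law: V ∝ ln(z/z₀). From the pair, with r = V₁/V₂ = 0.64156,
ln z₀ = (ln z₁ − r·ln z₂)/(1 − r) = (2.4849 − 0.64156×3.9259)/0.35844 = -0.0943 → z₀ = 0.9100 m
V₃ = V₁ · ln(z₃/z₀)/ln(z₁/z₀) = 4.94 × 4.8038/2.5792 = 9.2008 m/s

9.2 m/s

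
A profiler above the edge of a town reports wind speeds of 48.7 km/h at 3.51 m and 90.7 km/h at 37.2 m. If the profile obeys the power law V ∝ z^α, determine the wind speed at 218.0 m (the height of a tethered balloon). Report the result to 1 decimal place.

144.5 km/h

First find α: α = ln(V₂/V₁)/ln(z₂/z₁) = ln(90.7/48.7)/ln(37.2/3.51) = 0.62188/2.36069 = 0.2634
Extrapolate from 37.2 m to 218.0 m: V₃ = 90.7 × (218.0/37.2)^0.2634 = 90.7 × 1.5933 = 144.5104 km/h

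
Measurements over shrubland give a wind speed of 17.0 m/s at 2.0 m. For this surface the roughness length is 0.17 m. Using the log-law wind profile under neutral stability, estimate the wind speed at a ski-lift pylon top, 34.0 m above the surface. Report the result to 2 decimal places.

Log law: V(z) ∝ ln(z/z₀), so V₂/V₁ = ln(z₂/z₀) / ln(z₁/z₀).
ln(34.0/0.17) = 5.2983, ln(2.0/0.17) = 2.4651
V₂ = 17.0 × 5.2983/2.4651 = 17.0 × 2.1493 = 36.5386 m/s

36.54 m/s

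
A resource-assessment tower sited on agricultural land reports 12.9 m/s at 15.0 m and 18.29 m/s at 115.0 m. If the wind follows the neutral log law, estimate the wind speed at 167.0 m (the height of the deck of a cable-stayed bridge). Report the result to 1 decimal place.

Log law: V ∝ ln(z/z₀). From the pair, with r = V₁/V₂ = 0.70530,
ln z₀ = (ln z₁ − r·ln z₂)/(1 − r) = (2.7081 − 0.70530×4.7449)/0.29470 = -2.1669 → z₀ = 0.1145 m
V₃ = V₁ · ln(z₃/z₀)/ln(z₁/z₀) = 12.9 × 7.2849/4.8749 = 19.2772 m/s

19.3 m/s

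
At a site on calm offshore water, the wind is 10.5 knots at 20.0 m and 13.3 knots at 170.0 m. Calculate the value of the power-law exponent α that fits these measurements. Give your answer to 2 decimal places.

Power law: V₂/V₁ = (z₂/z₁)^α ⇒ α = ln(V₂/V₁) / ln(z₂/z₁)
α = ln(13.3/10.5) / ln(170.0/20.0) = ln(1.2667) / ln(8.5000)
  = 0.23639 / 2.14007 = 0.11046

α ≈ 0.11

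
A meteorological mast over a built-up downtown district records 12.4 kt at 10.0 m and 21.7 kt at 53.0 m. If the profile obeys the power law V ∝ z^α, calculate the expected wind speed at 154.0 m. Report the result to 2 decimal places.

31.04 kt

First find α: α = ln(V₂/V₁)/ln(z₂/z₁) = ln(21.7/12.4)/ln(53.0/10.0) = 0.55962/1.66771 = 0.3356
Extrapolate from 53.0 m to 154.0 m: V₃ = 21.7 × (154.0/53.0)^0.3356 = 21.7 × 1.4304 = 31.0389 kt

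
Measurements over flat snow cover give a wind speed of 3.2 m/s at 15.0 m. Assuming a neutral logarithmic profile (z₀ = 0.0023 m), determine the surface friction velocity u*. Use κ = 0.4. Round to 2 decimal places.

Log law: V(z) = (u*/κ) · ln(z/z₀) ⇒ u* = κ · V / ln(z/z₀)
u* = 0.4 × 3.2 / ln(15.0/0.0023) = 0.4 × 3.2 / 8.7829
   = 1.2800 / 8.7829 = 0.1457 m/s

u* ≈ 0.15 m/s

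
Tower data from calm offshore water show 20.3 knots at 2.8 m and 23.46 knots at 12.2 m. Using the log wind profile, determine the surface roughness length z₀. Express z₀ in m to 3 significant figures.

z₀ ≈ 0.000219 m

Log law: V(z) ∝ ln(z/z₀). With r = V₁/V₂ = 20.3/23.46 = 0.86530,
r · ln(z₂/z₀) = ln(z₁/z₀) ⇒ ln z₀ = (ln z₁ − r·ln z₂)/(1 − r)
ln z₀ = (1.02962 − 0.86530×2.50144) / 0.13470 = -8.4254
z₀ = exp(-8.4254) = 0.0002192 m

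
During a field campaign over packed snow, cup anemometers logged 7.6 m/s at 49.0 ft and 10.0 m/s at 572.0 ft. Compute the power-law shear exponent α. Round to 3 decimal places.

α ≈ 0.112

Power law: V₂/V₁ = (z₂/z₁)^α ⇒ α = ln(V₂/V₁) / ln(z₂/z₁)
α = ln(10.0/7.6) / ln(572.0/49.0) = ln(1.3158) / ln(11.6735)
  = 0.27444 / 2.45732 = 0.11168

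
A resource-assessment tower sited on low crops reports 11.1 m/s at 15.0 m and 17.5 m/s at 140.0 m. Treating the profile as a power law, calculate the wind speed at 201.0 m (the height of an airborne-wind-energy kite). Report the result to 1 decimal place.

18.8 m/s

First find α: α = ln(V₂/V₁)/ln(z₂/z₁) = ln(17.5/11.1)/ln(140.0/15.0) = 0.45526/2.23359 = 0.2038
Extrapolate from 140.0 m to 201.0 m: V₃ = 17.5 × (201.0/140.0)^0.2038 = 17.5 × 1.0765 = 18.8387 m/s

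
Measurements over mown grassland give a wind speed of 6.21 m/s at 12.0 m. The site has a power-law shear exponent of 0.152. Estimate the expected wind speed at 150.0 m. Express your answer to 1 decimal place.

Power-law profile: V₂ = V₁ · (z₂/z₁)^α
V₂ = 6.21 × (150.0/12.0)^0.152 = 6.21 × (12.5000)^0.152
    = 6.21 × 1.4680 = 9.1164 m/s

9.1 m/s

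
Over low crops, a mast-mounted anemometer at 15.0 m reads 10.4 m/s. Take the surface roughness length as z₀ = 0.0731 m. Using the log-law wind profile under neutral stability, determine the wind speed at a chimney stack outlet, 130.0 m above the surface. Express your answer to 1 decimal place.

14.6 m/s

Log law: V(z) ∝ ln(z/z₀), so V₂/V₁ = ln(z₂/z₀) / ln(z₁/z₀).
ln(130.0/0.0731) = 7.4835, ln(15.0/0.0731) = 5.3240
V₂ = 10.4 × 7.4835/5.3240 = 10.4 × 1.4056 = 14.6184 m/s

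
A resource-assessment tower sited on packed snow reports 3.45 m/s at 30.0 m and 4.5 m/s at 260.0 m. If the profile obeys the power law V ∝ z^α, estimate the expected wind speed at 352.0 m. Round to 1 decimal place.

First find α: α = ln(V₂/V₁)/ln(z₂/z₁) = ln(4.5/3.45)/ln(260.0/30.0) = 0.26570/2.15948 = 0.1230
Extrapolate from 260.0 m to 352.0 m: V₃ = 4.5 × (352.0/260.0)^0.1230 = 4.5 × 1.0380 = 4.6709 m/s

4.7 m/s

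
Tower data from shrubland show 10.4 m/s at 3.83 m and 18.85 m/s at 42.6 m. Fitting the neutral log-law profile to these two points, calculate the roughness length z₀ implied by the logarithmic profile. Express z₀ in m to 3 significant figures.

Log law: V(z) ∝ ln(z/z₀). With r = V₁/V₂ = 10.4/18.85 = 0.55172,
r · ln(z₂/z₀) = ln(z₁/z₀) ⇒ ln z₀ = (ln z₁ − r·ln z₂)/(1 − r)
ln z₀ = (1.34286 − 0.55172×3.75185) / 0.44828 = -1.6220
z₀ = exp(-1.6220) = 0.1975 m

z₀ ≈ 0.197 m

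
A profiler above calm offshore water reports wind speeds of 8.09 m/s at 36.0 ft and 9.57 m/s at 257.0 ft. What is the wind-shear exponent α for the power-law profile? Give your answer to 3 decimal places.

α ≈ 0.085

Power law: V₂/V₁ = (z₂/z₁)^α ⇒ α = ln(V₂/V₁) / ln(z₂/z₁)
α = ln(9.57/8.09) / ln(257.0/36.0) = ln(1.1829) / ln(7.1389)
  = 0.16800 / 1.96556 = 0.08547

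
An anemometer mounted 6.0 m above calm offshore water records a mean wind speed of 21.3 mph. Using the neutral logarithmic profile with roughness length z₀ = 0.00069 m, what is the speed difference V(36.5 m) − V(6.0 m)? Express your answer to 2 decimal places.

4.24 mph

Log law: V₂ = V₁ · ln(z₂/z₀)/ln(z₁/z₀) = 21.3 × 10.8761/9.0706 = 25.5399 mph
ΔV = 25.5399 − 21.3 = 4.2399 mph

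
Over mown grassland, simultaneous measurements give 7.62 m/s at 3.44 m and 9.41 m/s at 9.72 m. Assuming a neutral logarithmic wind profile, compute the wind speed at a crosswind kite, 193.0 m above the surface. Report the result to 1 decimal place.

Log law: V ∝ ln(z/z₀). From the pair, with r = V₁/V₂ = 0.80978,
ln z₀ = (ln z₁ − r·ln z₂)/(1 − r) = (1.2355 − 0.80978×2.2742)/0.19022 = -3.1863 → z₀ = 0.04132 m
V₃ = V₁ · ln(z₃/z₀)/ln(z₁/z₀) = 7.62 × 8.4490/4.4218 = 14.5600 m/s

14.6 m/s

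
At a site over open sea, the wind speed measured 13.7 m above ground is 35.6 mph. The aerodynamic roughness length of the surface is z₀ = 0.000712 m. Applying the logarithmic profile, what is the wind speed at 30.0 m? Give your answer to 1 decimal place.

Log law: V(z) ∝ ln(z/z₀), so V₂/V₁ = ln(z₂/z₀) / ln(z₁/z₀).
ln(30.0/0.000712) = 10.6486, ln(13.7/0.000712) = 9.8648
V₂ = 35.6 × 10.6486/9.8648 = 35.6 × 1.0795 = 38.4286 mph

38.4 mph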